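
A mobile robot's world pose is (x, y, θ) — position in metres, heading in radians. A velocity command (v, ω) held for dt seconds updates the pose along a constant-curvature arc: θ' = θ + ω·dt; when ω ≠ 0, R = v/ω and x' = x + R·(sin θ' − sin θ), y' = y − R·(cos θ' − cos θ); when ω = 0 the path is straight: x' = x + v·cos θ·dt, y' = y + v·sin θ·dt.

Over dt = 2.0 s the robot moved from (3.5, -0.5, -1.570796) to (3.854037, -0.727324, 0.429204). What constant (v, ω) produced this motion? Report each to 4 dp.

Δθ = 0.429204 − -1.570796 = 2.000000
ω = Δθ/dt = 2.000000/2.0 = 1.0000
R = Δx/(sin θ' − sin θ) = 0.2500
v = R·ω = 0.2500·1.0000 = 0.2500

v = 0.2500, ω = 1.0000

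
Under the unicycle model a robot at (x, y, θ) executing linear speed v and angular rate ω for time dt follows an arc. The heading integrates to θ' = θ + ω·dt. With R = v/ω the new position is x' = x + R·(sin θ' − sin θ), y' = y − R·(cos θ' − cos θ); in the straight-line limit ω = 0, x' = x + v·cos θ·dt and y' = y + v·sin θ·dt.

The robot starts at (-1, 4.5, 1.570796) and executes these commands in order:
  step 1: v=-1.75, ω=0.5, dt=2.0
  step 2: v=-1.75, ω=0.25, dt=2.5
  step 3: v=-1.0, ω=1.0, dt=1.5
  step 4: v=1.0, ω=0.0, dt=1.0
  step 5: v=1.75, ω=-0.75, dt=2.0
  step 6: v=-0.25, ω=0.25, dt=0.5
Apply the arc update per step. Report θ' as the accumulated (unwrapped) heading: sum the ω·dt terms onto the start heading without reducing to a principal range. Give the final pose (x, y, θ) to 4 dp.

step 1: θ'=2.5708 (R=-3.5000) → pose (0.6089, 1.5549, 2.5708)
step 2: θ'=3.1958 (R=-7.0000) → pose (4.7703, 0.4554, 3.1958)
step 3: θ'=4.6958 (R=-1.0000) → pose (5.7160, 1.4374, 4.6958)
step 4: θ'=4.6958 (straight) → pose (5.6994, 0.4375, 4.6958)
step 5: θ'=3.1958 (R=-2.3333) → pose (3.4928, -1.8537, 3.1958)
step 6: θ'=3.3208 (R=-1.0000) → pose (3.6169, -1.8391, 3.3208)

(3.6169, -1.8391, 3.3208)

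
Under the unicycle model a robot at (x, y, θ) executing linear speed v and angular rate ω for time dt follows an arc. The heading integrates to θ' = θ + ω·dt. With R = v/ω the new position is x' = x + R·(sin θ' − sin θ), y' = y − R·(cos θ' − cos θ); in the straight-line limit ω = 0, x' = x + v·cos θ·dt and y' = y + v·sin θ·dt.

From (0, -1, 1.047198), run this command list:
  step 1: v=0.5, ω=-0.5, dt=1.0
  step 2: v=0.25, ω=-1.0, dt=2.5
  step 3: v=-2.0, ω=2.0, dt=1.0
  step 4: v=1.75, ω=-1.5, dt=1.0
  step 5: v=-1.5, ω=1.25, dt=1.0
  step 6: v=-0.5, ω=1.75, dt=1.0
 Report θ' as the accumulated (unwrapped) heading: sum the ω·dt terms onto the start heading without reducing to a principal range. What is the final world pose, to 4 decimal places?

(-0.3469, 0.1520, 1.5472)

step 1: θ'=0.5472 (R=-1.0000) → pose (0.3457, -0.6460, 0.5472)
step 2: θ'=-1.9528 (R=-0.2500) → pose (0.7078, -0.9527, -1.9528)
step 3: θ'=0.0472 (R=-1.0000) → pose (-0.2673, 0.4190, 0.0472)
step 4: θ'=-1.4528 (R=-1.1667) → pose (0.9463, -0.6091, -1.4528)
step 5: θ'=-0.2028 (R=-1.2000) → pose (-0.0037, 0.4251, -0.2028)
step 6: θ'=1.5472 (R=-0.2857) → pose (-0.3469, 0.1520, 1.5472)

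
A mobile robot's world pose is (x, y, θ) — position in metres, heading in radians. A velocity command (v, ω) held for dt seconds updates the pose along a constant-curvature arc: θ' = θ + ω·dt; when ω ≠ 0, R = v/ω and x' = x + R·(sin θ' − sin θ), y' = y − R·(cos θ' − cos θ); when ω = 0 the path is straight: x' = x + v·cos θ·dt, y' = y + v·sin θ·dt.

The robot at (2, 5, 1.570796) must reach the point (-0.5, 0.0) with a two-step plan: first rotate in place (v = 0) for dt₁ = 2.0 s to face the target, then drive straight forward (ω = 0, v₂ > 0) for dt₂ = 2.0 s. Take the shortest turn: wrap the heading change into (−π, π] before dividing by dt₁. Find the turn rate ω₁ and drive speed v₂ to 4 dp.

ω₁ = 1.3390, v₂ = 2.7951

heading to target = atan2(0−5, -0.5−2) = -2.0344
Δθ = wrap(-2.0344 − 1.5708) = 2.6779; ω₁ = Δθ/dt₁ = 1.3390
distance = √((-0.5−2)² + (0−5)²) = 5.5902; v₂ = distance/dt₂ = 2.7951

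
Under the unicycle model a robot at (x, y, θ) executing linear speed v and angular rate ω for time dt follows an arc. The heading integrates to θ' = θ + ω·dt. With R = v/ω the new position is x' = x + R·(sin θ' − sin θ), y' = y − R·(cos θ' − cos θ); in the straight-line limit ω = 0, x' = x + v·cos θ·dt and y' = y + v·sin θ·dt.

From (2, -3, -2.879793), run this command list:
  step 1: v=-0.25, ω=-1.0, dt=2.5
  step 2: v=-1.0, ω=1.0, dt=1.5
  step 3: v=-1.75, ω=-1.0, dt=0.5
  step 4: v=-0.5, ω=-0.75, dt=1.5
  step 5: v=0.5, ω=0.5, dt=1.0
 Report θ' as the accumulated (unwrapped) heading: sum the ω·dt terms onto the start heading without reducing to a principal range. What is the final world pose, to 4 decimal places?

(2.9433, -5.7465, -5.0048)

step 1: θ'=-5.3798 (R=0.2500) → pose (2.2611, -3.3962, -5.3798)
step 2: θ'=-3.8798 (R=-1.0000) → pose (2.3735, -4.7548, -3.8798)
step 3: θ'=-4.3798 (R=1.7500) → pose (2.8500, -5.4779, -4.3798)
step 4: θ'=-5.5048 (R=0.6667) → pose (2.6879, -6.1703, -5.5048)
step 5: θ'=-5.0048 (R=1.0000) → pose (2.9433, -5.7465, -5.0048)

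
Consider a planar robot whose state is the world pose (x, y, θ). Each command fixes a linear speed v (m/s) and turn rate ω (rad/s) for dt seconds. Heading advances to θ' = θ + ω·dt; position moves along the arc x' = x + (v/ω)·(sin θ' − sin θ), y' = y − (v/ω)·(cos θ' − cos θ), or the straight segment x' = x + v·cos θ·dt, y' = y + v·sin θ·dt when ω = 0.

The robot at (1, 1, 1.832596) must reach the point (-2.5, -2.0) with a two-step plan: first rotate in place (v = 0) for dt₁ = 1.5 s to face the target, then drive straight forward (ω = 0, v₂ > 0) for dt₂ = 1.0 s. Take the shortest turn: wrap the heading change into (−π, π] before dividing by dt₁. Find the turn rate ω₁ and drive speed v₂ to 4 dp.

ω₁ = 1.3451, v₂ = 4.6098

heading to target = atan2(-2−1, -2.5−1) = -2.4330
Δθ = wrap(-2.4330 − 1.8326) = 2.0176; ω₁ = Δθ/dt₁ = 1.3451
distance = √((-2.5−1)² + (-2−1)²) = 4.6098; v₂ = distance/dt₂ = 4.6098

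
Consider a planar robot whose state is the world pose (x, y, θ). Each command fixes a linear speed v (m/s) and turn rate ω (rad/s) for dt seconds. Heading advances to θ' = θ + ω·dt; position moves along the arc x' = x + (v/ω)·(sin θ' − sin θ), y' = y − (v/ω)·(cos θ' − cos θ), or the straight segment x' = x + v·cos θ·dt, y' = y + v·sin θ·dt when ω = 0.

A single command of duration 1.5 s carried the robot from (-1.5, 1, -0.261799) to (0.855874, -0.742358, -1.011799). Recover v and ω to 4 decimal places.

v = 2.0000, ω = -0.5000

Δθ = -1.011799 − -0.261799 = -0.750000
ω = Δθ/dt = -0.750000/1.5 = -0.5000
R = Δx/(sin θ' − sin θ) = -4.0000
v = R·ω = -4.0000·-0.5000 = 2.0000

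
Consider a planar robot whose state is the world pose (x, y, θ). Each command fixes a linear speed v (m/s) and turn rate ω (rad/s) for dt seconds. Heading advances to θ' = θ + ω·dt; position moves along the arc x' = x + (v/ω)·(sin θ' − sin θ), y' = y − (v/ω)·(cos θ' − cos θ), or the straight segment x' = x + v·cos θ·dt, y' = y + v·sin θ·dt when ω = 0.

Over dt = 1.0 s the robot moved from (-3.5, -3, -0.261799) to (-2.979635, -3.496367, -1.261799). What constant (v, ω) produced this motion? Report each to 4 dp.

v = 0.7500, ω = -1.0000

Δθ = -1.261799 − -0.261799 = -1.000000
ω = Δθ/dt = -1.000000/1.0 = -1.0000
R = Δx/(sin θ' − sin θ) = -0.7500
v = R·ω = -0.7500·-1.0000 = 0.7500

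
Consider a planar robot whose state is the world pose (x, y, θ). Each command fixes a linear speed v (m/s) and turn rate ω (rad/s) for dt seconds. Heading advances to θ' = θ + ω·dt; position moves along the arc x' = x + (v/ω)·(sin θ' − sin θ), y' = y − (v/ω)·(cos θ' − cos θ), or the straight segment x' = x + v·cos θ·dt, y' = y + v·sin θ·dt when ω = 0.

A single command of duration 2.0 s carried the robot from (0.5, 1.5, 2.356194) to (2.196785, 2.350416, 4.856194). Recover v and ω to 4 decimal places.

Δθ = 4.856194 − 2.356194 = 2.500000
ω = Δθ/dt = 2.500000/2.0 = 1.2500
R = Δx/(sin θ' − sin θ) = -1.0000
v = R·ω = -1.0000·1.2500 = -1.2500

v = -1.2500, ω = 1.2500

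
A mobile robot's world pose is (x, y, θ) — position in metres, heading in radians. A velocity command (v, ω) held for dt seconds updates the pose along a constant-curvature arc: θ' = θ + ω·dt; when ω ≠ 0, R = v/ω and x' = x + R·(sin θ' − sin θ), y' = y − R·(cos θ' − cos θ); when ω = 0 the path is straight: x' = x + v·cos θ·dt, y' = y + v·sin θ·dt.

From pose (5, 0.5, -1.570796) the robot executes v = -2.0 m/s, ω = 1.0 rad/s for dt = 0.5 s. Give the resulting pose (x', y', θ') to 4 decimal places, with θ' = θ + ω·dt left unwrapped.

θ' = -1.5708 + 1.0·0.5 = -1.0708
R = v/ω = -2.0/1.0 = -2.0000
x' = 5 + -2.0000·(sin -1.0708 − sin -1.5708) = 4.7552
y' = 0.5 − -2.0000·(cos -1.0708 − cos -1.5708) = 1.4589

(4.7552, 1.4589, -1.0708)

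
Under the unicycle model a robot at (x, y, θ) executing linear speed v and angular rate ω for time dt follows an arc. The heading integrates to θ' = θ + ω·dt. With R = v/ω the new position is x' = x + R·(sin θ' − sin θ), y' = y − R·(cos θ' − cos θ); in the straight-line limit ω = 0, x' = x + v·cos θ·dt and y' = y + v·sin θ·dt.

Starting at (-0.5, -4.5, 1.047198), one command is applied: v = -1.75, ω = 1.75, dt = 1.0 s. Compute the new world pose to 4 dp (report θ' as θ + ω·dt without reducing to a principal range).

(0.0284, -5.9413, 2.7972)

θ' = 1.0472 + 1.75·1.0 = 2.7972
R = v/ω = -1.75/1.75 = -1.0000
x' = -0.5 + -1.0000·(sin 2.7972 − sin 1.0472) = 0.0284
y' = -4.5 − -1.0000·(cos 2.7972 − cos 1.0472) = -5.9413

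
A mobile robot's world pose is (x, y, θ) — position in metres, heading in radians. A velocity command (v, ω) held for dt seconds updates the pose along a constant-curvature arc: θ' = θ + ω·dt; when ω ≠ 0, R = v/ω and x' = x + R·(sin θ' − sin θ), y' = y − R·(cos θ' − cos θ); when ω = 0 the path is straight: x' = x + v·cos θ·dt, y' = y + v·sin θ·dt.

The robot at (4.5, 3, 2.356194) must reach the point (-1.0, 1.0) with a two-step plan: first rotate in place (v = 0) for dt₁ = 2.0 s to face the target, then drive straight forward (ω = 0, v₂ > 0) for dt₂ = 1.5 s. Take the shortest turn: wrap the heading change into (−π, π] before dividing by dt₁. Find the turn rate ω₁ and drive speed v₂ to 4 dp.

heading to target = atan2(1−3, -1−4.5) = -2.7928
Δθ = wrap(-2.7928 − 2.3562) = 1.1342; ω₁ = Δθ/dt₁ = 0.5671
distance = √((-1−4.5)² + (1−3)²) = 5.8523; v₂ = distance/dt₂ = 3.9016

ω₁ = 0.5671, v₂ = 3.9016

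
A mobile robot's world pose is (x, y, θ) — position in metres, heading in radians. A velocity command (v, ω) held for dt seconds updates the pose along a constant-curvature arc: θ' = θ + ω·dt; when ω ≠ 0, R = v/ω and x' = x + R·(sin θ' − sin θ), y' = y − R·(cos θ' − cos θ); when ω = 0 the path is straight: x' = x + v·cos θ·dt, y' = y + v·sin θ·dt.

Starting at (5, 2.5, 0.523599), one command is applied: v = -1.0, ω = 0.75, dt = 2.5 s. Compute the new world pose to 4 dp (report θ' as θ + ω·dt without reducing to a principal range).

(4.7647, 0.3634, 2.3986)

θ' = 0.5236 + 0.75·2.5 = 2.3986
R = v/ω = -1.0/0.75 = -1.3333
x' = 5 + -1.3333·(sin 2.3986 − sin 0.5236) = 4.7647
y' = 2.5 − -1.3333·(cos 2.3986 − cos 0.5236) = 0.3634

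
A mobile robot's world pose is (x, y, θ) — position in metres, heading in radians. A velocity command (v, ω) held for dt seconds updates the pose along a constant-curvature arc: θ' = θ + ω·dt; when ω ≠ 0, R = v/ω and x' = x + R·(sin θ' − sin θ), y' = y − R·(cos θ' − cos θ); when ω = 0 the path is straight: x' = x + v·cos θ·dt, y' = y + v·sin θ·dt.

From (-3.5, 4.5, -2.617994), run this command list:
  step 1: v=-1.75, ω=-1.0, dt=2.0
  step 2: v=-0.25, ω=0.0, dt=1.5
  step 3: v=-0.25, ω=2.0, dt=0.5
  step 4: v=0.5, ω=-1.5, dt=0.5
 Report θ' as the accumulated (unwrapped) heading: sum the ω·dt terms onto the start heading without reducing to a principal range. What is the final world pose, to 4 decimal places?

(-0.9412, 2.8604, -4.3680)

step 1: θ'=-4.6180 (R=1.7500) → pose (-0.8828, 3.1494, -4.6180)
step 2: θ'=-4.6180 (straight) → pose (-0.8474, 2.7761, -4.6180)
step 3: θ'=-3.6180 (R=-0.1250) → pose (-0.7803, 2.6768, -3.6180)
step 4: θ'=-4.3680 (R=-0.3333) → pose (-0.9412, 2.8604, -4.3680)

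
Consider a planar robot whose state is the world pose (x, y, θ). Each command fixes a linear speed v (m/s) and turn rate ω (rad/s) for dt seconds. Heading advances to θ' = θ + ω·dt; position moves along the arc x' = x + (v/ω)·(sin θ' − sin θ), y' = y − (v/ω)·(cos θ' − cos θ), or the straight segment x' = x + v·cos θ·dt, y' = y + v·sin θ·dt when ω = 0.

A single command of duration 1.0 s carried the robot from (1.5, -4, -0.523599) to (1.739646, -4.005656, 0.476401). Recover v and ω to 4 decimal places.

v = 0.2500, ω = 1.0000

Δθ = 0.476401 − -0.523599 = 1.000000
ω = Δθ/dt = 1.000000/1.0 = 1.0000
R = Δx/(sin θ' − sin θ) = 0.2500
v = R·ω = 0.2500·1.0000 = 0.2500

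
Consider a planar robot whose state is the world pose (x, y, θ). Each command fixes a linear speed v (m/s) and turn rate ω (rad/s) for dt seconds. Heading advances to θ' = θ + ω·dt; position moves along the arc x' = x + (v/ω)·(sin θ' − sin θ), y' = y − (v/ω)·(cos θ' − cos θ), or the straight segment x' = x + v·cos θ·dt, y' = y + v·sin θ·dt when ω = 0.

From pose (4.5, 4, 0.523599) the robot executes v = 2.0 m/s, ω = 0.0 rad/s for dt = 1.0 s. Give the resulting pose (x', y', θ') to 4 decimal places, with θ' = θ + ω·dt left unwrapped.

(6.2321, 5.0000, 0.5236)

θ' = 0.5236 + 0.0·1.0 = 0.5236
ω = 0 → straight: x' = 4.5 + 2.0·cos(0.5236)·1.0 = 6.2321
y' = 4 + 2.0·sin(0.5236)·1.0 = 5.0000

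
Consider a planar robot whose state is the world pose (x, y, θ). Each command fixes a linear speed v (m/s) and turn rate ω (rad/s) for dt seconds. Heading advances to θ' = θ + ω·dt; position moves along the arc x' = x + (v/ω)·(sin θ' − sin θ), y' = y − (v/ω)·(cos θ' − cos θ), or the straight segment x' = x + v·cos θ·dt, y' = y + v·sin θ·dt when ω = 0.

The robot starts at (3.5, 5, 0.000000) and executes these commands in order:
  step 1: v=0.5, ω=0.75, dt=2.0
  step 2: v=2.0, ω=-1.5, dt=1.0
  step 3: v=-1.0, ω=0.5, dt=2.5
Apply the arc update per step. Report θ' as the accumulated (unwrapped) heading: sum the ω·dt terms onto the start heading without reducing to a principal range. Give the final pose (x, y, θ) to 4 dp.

step 1: θ'=1.5000 (R=0.6667) → pose (4.1650, 5.6195, 1.5000)
step 2: θ'=0.0000 (R=-1.3333) → pose (5.4950, 6.8585, 0.0000)
step 3: θ'=1.2500 (R=-2.0000) → pose (3.5970, 5.4892, 1.2500)

(3.5970, 5.4892, 1.2500)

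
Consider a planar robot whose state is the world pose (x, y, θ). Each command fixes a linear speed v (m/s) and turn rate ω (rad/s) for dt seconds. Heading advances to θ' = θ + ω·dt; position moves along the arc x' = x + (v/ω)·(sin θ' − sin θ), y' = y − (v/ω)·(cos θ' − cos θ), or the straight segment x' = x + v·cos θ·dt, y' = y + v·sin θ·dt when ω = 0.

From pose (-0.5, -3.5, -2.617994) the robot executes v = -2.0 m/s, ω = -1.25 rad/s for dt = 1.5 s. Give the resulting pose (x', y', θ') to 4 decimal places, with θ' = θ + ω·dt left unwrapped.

(1.8616, -4.5374, -4.4930)

θ' = -2.6180 + -1.25·1.5 = -4.4930
R = v/ω = -2.0/-1.25 = 1.6000
x' = -0.5 + 1.6000·(sin -4.4930 − sin -2.6180) = 1.8616
y' = -3.5 − 1.6000·(cos -4.4930 − cos -2.6180) = -4.5374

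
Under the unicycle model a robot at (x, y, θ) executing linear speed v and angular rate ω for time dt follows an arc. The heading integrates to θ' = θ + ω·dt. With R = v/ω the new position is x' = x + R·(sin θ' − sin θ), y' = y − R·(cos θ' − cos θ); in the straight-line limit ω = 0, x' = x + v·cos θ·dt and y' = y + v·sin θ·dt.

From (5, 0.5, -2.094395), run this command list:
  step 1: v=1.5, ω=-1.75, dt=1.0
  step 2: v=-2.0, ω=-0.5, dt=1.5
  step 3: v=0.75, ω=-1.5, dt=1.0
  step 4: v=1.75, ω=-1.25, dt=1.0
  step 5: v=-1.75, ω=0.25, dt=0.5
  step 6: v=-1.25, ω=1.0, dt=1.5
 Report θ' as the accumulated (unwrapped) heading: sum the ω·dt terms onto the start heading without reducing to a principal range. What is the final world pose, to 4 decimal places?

step 1: θ'=-3.8444 (R=-0.8571) → pose (3.7037, 0.2745, -3.8444)
step 2: θ'=-4.5944 (R=4.0000) → pose (5.0904, -2.3067, -4.5944)
step 3: θ'=-6.0944 (R=-0.5000) → pose (5.4931, -1.7567, -6.0944)
step 4: θ'=-7.3444 (R=-1.4000) → pose (6.9780, -2.4489, -7.3444)
step 5: θ'=-7.2194 (R=-7.0000) → pose (6.5046, -1.7137, -7.2194)
step 6: θ'=-5.7194 (R=-1.2500) → pose (4.8299, -1.3982, -5.7194)

(4.8299, -1.3982, -5.7194)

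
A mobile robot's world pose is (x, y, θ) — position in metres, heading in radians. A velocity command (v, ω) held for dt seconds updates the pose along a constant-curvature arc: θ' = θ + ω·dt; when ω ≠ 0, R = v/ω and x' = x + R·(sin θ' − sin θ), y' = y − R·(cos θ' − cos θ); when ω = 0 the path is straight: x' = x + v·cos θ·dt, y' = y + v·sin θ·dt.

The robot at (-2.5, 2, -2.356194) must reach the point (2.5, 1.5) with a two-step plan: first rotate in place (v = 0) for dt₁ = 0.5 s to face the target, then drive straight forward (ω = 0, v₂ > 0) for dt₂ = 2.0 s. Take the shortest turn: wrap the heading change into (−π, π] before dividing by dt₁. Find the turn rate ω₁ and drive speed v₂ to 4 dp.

heading to target = atan2(1.5−2, 2.5−-2.5) = -0.0997
Δθ = wrap(-0.0997 − -2.3562) = 2.2565; ω₁ = Δθ/dt₁ = 4.5131
distance = √((2.5−-2.5)² + (1.5−2)²) = 5.0249; v₂ = distance/dt₂ = 2.5125

ω₁ = 4.5131, v₂ = 2.5125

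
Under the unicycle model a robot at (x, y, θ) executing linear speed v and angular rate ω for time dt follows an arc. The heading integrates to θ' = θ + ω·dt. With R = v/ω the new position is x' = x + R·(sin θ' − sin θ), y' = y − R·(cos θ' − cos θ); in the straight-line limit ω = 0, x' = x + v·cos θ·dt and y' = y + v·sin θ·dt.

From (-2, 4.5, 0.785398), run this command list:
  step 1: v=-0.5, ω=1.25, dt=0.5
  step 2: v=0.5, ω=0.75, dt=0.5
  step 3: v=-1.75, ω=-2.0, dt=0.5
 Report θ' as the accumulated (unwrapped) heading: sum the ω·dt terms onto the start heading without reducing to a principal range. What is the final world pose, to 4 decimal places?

step 1: θ'=1.4104 (R=-0.4000) → pose (-2.1120, 4.2810, 1.4104)
step 2: θ'=1.7854 (R=0.6667) → pose (-2.1188, 4.5295, 1.7854)
step 3: θ'=0.7854 (R=0.8750) → pose (-2.3550, 3.7244, 0.7854)

(-2.3550, 3.7244, 0.7854)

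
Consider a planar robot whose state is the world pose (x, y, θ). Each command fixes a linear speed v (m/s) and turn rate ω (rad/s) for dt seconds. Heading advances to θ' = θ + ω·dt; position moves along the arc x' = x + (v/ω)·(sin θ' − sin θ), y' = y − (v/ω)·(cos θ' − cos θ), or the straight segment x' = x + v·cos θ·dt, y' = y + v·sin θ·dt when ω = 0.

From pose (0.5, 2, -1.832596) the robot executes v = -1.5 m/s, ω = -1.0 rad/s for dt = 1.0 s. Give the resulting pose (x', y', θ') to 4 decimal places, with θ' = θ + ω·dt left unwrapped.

θ' = -1.8326 + -1.0·1.0 = -2.8326
R = v/ω = -1.5/-1.0 = 1.5000
x' = 0.5 + 1.5000·(sin -2.8326 − sin -1.8326) = 1.4927
y' = 2 − 1.5000·(cos -2.8326 − cos -1.8326) = 3.0407

(1.4927, 3.0407, -2.8326)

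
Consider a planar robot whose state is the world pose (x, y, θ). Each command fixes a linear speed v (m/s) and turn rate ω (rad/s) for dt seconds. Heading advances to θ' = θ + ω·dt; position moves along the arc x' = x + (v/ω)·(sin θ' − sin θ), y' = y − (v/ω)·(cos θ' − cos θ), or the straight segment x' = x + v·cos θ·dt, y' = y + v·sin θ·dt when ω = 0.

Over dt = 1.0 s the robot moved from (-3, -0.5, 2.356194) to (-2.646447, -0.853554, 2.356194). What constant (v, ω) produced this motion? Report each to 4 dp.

Δθ = 2.356194 − 2.356194 = 0.000000
ω = Δθ/dt = 0.000000/1.0 = 0.0000
ω = 0 → v = (Δx·cos θ + Δy·sin θ)/dt = -0.5000

v = -0.5000, ω = 0.0000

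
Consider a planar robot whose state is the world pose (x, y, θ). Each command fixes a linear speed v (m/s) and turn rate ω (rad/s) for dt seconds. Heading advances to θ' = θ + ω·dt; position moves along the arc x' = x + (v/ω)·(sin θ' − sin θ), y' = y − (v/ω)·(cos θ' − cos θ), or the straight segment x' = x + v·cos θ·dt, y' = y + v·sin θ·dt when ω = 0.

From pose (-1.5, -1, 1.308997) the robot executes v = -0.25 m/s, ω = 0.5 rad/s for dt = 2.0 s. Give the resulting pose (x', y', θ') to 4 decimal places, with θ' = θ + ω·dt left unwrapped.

(-1.3869, -1.4659, 2.3090)

θ' = 1.3090 + 0.5·2.0 = 2.3090
R = v/ω = -0.25/0.5 = -0.5000
x' = -1.5 + -0.5000·(sin 2.3090 − sin 1.3090) = -1.3869
y' = -1 − -0.5000·(cos 2.3090 − cos 1.3090) = -1.4659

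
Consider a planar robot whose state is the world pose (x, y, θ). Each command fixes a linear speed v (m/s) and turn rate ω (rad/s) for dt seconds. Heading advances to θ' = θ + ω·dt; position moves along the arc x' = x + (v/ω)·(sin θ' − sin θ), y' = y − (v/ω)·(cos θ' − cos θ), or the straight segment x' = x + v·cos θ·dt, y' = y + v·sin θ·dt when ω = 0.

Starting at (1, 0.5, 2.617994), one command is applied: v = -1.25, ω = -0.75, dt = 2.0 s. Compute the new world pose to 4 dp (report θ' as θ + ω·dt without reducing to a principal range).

θ' = 2.6180 + -0.75·2.0 = 1.1180
R = v/ω = -1.25/-0.75 = 1.6667
x' = 1 + 1.6667·(sin 1.1180 − sin 2.6180) = 1.6654
y' = 0.5 − 1.6667·(cos 1.1180 − cos 2.6180) = -1.6725

(1.6654, -1.6725, 1.1180)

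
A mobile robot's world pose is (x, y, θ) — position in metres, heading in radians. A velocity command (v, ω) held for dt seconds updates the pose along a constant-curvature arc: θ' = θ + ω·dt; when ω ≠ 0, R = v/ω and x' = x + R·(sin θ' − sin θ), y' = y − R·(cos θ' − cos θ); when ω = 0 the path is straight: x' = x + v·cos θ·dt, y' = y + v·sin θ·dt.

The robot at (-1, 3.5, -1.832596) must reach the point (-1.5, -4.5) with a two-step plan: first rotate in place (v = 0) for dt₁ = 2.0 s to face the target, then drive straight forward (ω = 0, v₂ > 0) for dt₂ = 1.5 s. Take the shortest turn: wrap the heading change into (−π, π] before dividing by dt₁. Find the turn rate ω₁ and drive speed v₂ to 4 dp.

heading to target = atan2(-4.5−3.5, -1.5−-1) = -1.6332
Δθ = wrap(-1.6332 − -1.8326) = 0.1994; ω₁ = Δθ/dt₁ = 0.0997
distance = √((-1.5−-1)² + (-4.5−3.5)²) = 8.0156; v₂ = distance/dt₂ = 5.3437

ω₁ = 0.0997, v₂ = 5.3437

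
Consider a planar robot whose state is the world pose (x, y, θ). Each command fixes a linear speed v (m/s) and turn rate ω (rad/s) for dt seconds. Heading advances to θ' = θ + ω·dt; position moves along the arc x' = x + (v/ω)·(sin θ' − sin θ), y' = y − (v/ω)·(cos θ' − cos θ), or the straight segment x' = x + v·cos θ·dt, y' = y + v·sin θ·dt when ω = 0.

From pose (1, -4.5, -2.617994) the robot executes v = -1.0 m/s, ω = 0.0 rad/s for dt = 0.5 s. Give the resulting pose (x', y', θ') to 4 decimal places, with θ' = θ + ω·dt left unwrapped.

(1.4330, -4.2500, -2.6180)

θ' = -2.6180 + 0.0·0.5 = -2.6180
ω = 0 → straight: x' = 1 + -1.0·cos(-2.6180)·0.5 = 1.4330
y' = -4.5 + -1.0·sin(-2.6180)·0.5 = -4.2500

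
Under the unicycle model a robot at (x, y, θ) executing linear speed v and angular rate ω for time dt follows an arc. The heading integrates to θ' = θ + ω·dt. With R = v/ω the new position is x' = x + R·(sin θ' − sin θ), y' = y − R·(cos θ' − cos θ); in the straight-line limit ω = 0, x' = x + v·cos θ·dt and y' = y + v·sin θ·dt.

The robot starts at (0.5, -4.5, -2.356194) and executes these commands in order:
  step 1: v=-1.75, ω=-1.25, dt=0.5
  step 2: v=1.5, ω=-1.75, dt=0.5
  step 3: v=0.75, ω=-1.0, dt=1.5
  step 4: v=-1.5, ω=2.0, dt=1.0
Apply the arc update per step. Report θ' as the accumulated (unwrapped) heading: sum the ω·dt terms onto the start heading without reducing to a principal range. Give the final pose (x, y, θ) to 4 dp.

step 1: θ'=-2.9812 (R=1.4000) → pose (1.2664, -4.1079, -2.9812)
step 2: θ'=-3.8562 (R=-0.8571) → pose (0.5678, -3.9092, -3.8562)
step 3: θ'=-5.3562 (R=-0.7500) → pose (0.4594, -2.8925, -5.3562)
step 4: θ'=-3.3562 (R=-0.7500) → pose (0.8995, -4.0755, -3.3562)

(0.8995, -4.0755, -3.3562)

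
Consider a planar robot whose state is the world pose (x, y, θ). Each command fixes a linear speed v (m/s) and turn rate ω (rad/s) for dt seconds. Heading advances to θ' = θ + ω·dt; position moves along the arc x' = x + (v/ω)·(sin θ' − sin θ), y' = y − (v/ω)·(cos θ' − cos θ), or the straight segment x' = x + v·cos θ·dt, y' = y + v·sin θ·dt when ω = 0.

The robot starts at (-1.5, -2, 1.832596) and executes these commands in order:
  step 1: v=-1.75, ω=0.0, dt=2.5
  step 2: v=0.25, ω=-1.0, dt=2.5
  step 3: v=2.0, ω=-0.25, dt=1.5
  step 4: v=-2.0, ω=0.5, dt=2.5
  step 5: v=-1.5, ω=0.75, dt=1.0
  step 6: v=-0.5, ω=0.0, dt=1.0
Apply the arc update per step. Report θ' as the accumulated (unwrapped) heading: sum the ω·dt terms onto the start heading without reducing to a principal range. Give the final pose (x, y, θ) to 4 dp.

step 1: θ'=1.8326 (straight) → pose (-0.3677, -6.2259, 1.8326)
step 2: θ'=-0.6674 (R=-0.2500) → pose (0.0286, -5.9649, -0.6674)
step 3: θ'=-1.0424 (R=-8.0000) → pose (1.9859, -8.2151, -1.0424)
step 4: θ'=0.2076 (R=-4.0000) → pose (-2.2930, -6.3176, 0.2076)
step 5: θ'=0.9576 (R=-2.0000) → pose (-3.5164, -7.1237, 0.9576)
step 6: θ'=0.9576 (straight) → pose (-3.8041, -7.5326, 0.9576)

(-3.8041, -7.5326, 0.9576)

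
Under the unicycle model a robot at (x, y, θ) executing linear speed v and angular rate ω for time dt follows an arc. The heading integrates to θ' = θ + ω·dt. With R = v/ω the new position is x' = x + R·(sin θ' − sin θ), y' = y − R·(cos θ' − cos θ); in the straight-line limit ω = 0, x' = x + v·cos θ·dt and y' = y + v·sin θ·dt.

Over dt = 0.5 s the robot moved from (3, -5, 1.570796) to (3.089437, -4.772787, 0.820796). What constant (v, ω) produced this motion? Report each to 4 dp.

Δθ = 0.820796 − 1.570796 = -0.750000
ω = Δθ/dt = -0.750000/0.5 = -1.5000
R = −Δy/(cos θ' − cos θ) = -0.3333
v = R·ω = -0.3333·-1.5000 = 0.5000

v = 0.5000, ω = -1.5000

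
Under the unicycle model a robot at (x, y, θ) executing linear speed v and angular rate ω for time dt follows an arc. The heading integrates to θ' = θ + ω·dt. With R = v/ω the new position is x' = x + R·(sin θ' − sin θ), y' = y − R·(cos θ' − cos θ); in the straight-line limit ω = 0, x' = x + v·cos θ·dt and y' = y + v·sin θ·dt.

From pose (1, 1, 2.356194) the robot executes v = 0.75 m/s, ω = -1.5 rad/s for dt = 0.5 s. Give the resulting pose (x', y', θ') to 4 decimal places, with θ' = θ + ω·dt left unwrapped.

θ' = 2.3562 + -1.5·0.5 = 1.6062
R = v/ω = 0.75/-1.5 = -0.5000
x' = 1 + -0.5000·(sin 1.6062 − sin 2.3562) = 0.8539
y' = 1 − -0.5000·(cos 1.6062 − cos 2.3562) = 1.3359

(0.8539, 1.3359, 1.6062)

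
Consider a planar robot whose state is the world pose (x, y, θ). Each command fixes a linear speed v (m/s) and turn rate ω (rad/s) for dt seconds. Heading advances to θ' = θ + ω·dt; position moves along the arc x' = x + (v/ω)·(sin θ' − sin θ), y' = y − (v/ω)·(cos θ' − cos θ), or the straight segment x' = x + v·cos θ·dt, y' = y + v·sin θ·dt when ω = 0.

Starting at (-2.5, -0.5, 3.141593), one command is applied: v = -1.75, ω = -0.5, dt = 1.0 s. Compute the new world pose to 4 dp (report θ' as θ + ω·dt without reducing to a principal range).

(-0.8220, -0.9285, 2.6416)

θ' = 3.1416 + -0.5·1.0 = 2.6416
R = v/ω = -1.75/-0.5 = 3.5000
x' = -2.5 + 3.5000·(sin 2.6416 − sin 3.1416) = -0.8220
y' = -0.5 − 3.5000·(cos 2.6416 − cos 3.1416) = -0.9285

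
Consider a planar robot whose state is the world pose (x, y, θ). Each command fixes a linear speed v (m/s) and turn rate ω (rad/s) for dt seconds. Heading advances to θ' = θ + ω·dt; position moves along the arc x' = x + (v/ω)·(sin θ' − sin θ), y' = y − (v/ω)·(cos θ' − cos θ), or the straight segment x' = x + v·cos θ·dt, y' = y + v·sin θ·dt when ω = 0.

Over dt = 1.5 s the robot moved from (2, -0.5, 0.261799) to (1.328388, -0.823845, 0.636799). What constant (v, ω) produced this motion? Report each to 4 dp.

Δθ = 0.636799 − 0.261799 = 0.375000
ω = Δθ/dt = 0.375000/1.5 = 0.2500
R = Δx/(sin θ' − sin θ) = -2.0000
v = R·ω = -2.0000·0.2500 = -0.5000

v = -0.5000, ω = 0.2500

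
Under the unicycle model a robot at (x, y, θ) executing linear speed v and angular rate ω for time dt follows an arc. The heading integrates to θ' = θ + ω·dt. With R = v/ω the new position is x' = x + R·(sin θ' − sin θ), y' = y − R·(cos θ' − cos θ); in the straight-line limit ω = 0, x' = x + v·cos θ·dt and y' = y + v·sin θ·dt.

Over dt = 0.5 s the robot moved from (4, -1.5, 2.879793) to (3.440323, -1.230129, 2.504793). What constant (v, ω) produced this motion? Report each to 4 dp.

v = 1.2500, ω = -0.7500

Δθ = 2.504793 − 2.879793 = -0.375000
ω = Δθ/dt = -0.375000/0.5 = -0.7500
R = Δx/(sin θ' − sin θ) = -1.6667
v = R·ω = -1.6667·-0.7500 = 1.2500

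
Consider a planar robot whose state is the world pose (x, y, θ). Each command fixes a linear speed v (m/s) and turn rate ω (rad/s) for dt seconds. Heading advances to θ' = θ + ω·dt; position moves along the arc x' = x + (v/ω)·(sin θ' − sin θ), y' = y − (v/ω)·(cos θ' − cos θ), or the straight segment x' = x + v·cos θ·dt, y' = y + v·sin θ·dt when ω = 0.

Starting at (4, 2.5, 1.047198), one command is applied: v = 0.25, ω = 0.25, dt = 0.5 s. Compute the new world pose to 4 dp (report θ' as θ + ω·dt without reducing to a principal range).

(4.0556, 2.6119, 1.1722)

θ' = 1.0472 + 0.25·0.5 = 1.1722
R = v/ω = 0.25/0.25 = 1.0000
x' = 4 + 1.0000·(sin 1.1722 − sin 1.0472) = 4.0556
y' = 2.5 − 1.0000·(cos 1.1722 − cos 1.0472) = 2.6119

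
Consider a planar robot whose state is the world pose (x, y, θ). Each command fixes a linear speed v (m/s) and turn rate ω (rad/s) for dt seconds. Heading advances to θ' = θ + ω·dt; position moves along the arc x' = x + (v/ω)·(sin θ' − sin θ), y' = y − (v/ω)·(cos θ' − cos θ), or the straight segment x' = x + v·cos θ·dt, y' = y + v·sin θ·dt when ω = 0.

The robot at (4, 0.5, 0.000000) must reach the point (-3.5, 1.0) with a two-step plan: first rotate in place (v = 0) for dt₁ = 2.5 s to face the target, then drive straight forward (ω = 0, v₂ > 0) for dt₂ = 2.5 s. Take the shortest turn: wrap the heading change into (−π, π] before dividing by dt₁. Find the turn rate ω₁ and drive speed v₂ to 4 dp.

ω₁ = 1.2300, v₂ = 3.0067

heading to target = atan2(1−0.5, -3.5−4) = 3.0750
Δθ = wrap(3.0750 − 0.0000) = 3.0750; ω₁ = Δθ/dt₁ = 1.2300
distance = √((-3.5−4)² + (1−0.5)²) = 7.5166; v₂ = distance/dt₂ = 3.0067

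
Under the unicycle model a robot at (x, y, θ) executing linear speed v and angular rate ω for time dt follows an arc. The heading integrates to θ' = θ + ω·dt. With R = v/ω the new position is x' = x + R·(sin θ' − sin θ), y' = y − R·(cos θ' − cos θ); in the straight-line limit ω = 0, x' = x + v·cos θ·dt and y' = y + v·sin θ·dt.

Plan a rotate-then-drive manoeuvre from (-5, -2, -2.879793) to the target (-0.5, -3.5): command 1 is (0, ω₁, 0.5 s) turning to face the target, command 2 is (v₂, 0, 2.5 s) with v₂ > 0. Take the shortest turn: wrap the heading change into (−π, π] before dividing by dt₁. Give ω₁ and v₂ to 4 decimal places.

ω₁ = 5.1161, v₂ = 1.8974

heading to target = atan2(-3.5−-2, -0.5−-5) = -0.3218
Δθ = wrap(-0.3218 − -2.8798) = 2.5580; ω₁ = Δθ/dt₁ = 5.1161
distance = √((-0.5−-5)² + (-3.5−-2)²) = 4.7434; v₂ = distance/dt₂ = 1.8974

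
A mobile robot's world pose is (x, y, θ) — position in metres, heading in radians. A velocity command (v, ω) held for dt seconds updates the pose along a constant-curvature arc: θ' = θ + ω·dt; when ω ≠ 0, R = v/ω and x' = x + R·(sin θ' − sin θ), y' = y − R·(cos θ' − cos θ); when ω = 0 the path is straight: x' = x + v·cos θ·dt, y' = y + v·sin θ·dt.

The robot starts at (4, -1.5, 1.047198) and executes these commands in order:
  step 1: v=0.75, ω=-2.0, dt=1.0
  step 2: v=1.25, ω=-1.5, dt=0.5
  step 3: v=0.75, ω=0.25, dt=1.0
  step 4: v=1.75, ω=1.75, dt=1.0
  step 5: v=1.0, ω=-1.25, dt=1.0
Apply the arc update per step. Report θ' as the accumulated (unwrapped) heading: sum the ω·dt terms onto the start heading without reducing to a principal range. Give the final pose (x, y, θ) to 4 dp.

(6.9442, -3.9506, -0.9528)

step 1: θ'=-0.9528 (R=-0.3750) → pose (4.6304, -1.4702, -0.9528)
step 2: θ'=-1.7028 (R=-0.8333) → pose (4.7773, -2.0627, -1.7028)
step 3: θ'=-1.4528 (R=3.0000) → pose (4.7720, -2.8108, -1.4528)
step 4: θ'=0.2972 (R=1.0000) → pose (6.0579, -3.6492, 0.2972)
step 5: θ'=-0.9528 (R=-0.8000) → pose (6.9442, -3.9506, -0.9528)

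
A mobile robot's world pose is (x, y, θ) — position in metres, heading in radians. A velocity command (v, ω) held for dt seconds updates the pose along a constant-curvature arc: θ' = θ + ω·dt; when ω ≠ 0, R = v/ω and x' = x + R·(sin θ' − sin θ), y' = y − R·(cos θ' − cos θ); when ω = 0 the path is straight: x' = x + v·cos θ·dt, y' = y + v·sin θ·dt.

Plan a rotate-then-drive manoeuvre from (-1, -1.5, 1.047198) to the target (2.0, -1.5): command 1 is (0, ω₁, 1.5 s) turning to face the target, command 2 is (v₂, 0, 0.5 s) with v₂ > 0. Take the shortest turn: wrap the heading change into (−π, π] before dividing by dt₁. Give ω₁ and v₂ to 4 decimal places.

ω₁ = -0.6981, v₂ = 6.0000

heading to target = atan2(-1.5−-1.5, 2−-1) = 0.0000
Δθ = wrap(0.0000 − 1.0472) = -1.0472; ω₁ = Δθ/dt₁ = -0.6981
distance = √((2−-1)² + (-1.5−-1.5)²) = 3.0000; v₂ = distance/dt₂ = 6.0000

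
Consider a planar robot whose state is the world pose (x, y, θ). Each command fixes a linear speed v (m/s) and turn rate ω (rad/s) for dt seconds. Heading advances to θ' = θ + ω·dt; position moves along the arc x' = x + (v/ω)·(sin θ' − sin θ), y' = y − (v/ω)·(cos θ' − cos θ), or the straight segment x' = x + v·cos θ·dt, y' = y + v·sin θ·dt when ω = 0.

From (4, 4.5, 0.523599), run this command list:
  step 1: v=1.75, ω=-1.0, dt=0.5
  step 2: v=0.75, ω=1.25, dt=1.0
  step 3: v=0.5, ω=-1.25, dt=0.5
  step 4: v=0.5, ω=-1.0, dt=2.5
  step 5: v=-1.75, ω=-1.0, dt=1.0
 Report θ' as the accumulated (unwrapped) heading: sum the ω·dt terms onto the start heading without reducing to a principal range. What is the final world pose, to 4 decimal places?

(7.4974, 6.0150, -2.8514)

step 1: θ'=0.0236 (R=-1.7500) → pose (4.8337, 4.7340, 0.0236)
step 2: θ'=1.2736 (R=0.6000) → pose (5.3932, 5.1581, 1.2736)
step 3: θ'=0.6486 (R=-0.4000) → pose (5.5341, 5.3597, 0.6486)
step 4: θ'=-1.8514 (R=-0.5000) → pose (6.3166, 4.8228, -1.8514)
step 5: θ'=-2.8514 (R=1.7500) → pose (7.4974, 6.0150, -2.8514)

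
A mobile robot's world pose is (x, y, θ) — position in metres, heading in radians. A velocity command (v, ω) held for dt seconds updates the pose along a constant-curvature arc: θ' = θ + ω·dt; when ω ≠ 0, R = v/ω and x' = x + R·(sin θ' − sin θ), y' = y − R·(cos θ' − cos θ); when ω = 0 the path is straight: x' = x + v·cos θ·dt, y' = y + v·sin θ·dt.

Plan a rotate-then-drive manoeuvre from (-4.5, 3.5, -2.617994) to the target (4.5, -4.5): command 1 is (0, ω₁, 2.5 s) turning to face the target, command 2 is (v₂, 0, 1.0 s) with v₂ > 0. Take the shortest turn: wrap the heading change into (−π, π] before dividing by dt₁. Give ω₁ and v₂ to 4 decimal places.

heading to target = atan2(-4.5−3.5, 4.5−-4.5) = -0.7266
Δθ = wrap(-0.7266 − -2.6180) = 1.8914; ω₁ = Δθ/dt₁ = 0.7565
distance = √((4.5−-4.5)² + (-4.5−3.5)²) = 12.0416; v₂ = distance/dt₂ = 12.0416

ω₁ = 0.7565, v₂ = 12.0416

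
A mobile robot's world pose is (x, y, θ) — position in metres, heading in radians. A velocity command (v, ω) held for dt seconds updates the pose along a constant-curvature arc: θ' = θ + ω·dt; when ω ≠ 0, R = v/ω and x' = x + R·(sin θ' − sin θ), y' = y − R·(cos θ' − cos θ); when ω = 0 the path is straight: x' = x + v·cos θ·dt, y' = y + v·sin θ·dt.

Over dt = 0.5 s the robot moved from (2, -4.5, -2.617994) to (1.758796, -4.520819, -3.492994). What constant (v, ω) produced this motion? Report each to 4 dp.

Δθ = -3.492994 − -2.617994 = -0.875000
ω = Δθ/dt = -0.875000/0.5 = -1.7500
R = Δx/(sin θ' − sin θ) = -0.2857
v = R·ω = -0.2857·-1.7500 = 0.5000

v = 0.5000, ω = -1.7500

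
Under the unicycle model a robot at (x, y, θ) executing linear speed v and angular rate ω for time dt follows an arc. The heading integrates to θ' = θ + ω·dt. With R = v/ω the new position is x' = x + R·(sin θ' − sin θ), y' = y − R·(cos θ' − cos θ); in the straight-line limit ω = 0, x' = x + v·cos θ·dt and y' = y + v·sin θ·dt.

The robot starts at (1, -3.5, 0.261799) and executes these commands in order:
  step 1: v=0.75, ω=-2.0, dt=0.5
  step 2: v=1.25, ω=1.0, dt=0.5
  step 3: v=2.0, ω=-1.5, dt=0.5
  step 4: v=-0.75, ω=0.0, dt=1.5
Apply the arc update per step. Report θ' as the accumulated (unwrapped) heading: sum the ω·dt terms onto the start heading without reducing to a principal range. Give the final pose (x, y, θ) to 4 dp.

step 1: θ'=-0.7382 (R=-0.3750) → pose (1.3494, -3.5848, -0.7382)
step 2: θ'=-0.2382 (R=1.2500) → pose (1.8957, -3.8749, -0.2382)
step 3: θ'=-0.9882 (R=-1.3333) → pose (2.6944, -4.4370, -0.9882)
step 4: θ'=-0.9882 (straight) → pose (2.0755, -3.4976, -0.9882)

(2.0755, -3.4976, -0.9882)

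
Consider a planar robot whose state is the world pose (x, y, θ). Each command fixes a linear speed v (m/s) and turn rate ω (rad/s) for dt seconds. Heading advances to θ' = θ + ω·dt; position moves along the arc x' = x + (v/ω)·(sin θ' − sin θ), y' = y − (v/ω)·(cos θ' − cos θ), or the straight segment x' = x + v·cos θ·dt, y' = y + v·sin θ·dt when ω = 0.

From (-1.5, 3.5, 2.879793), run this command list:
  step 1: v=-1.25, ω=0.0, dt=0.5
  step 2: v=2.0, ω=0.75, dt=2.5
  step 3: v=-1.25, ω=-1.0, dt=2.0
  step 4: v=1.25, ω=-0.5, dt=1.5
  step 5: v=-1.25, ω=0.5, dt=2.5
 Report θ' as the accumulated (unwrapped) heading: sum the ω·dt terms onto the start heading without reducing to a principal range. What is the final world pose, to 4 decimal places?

(-1.3049, 1.6913, 3.2548)

step 1: θ'=2.8798 (straight) → pose (-0.8963, 3.3382, 2.8798)
step 2: θ'=4.7548 (R=2.6667) → pose (-4.2508, 0.6494, 4.7548)
step 3: θ'=2.7548 (R=1.2500) → pose (-2.5303, 1.8600, 2.7548)
step 4: θ'=2.0048 (R=-2.5000) → pose (-3.8555, 3.1241, 2.0048)
step 5: θ'=3.2548 (R=-2.5000) → pose (-1.3049, 1.6913, 3.2548)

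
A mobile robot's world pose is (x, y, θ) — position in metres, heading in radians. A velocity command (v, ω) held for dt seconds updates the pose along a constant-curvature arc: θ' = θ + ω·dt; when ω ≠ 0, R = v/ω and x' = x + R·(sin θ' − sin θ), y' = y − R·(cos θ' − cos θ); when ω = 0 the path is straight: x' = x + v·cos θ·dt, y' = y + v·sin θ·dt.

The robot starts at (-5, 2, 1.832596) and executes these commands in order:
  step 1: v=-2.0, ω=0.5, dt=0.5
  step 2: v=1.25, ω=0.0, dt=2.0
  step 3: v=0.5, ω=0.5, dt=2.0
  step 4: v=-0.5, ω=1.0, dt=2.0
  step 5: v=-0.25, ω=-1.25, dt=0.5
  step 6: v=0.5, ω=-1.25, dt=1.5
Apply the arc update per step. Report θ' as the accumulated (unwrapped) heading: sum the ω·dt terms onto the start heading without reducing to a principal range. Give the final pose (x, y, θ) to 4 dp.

(-6.7717, 4.3290, 2.5826)

step 1: θ'=2.0826 (R=-4.0000) → pose (-4.6238, 1.0763, 2.0826)
step 2: θ'=2.0826 (straight) → pose (-5.8481, 3.2560, 2.0826)
step 3: θ'=3.0826 (R=1.0000) → pose (-6.6610, 3.7645, 3.0826)
step 4: θ'=5.0826 (R=-0.5000) → pose (-6.1654, 4.4445, 5.0826)
step 5: θ'=4.4576 (R=0.2000) → pose (-6.1725, 4.5673, 4.4576)
step 6: θ'=2.5826 (R=-0.4000) → pose (-6.7717, 4.3290, 2.5826)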